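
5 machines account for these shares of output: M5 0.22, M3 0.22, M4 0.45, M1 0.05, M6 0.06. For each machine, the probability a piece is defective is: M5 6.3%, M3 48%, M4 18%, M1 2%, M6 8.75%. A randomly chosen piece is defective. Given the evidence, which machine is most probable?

Prior × likelihood for each hypothesis:
  M5: 0.22 × 0.063 = 0.01386
  M3: 0.22 × 0.48 = 0.1056
  M4: 0.45 × 0.18 = 0.081
  M1: 0.05 × 0.02 = 0.001
  M6: 0.06 × 0.0875 = 0.00525
Sum = 0.20671.
Largest term belongs to M3, so M3 is most probable.

M3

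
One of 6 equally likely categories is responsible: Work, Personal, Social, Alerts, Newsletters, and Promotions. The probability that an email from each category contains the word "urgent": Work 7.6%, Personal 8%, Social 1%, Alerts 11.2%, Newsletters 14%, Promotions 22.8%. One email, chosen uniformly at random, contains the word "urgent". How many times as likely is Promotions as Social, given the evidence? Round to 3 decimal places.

With a uniform prior (1/6 each), posterior ∝ likelihood:
  Work: 0.076
  Personal: 0.08
  Social: 0.01
  Alerts: 0.112
  Newsletters: 0.14
  Promotions: 0.228
Sum = 0.646.
The ratio is 0.228 / 0.01 (the normalizer cancels) = 22.800.

22.800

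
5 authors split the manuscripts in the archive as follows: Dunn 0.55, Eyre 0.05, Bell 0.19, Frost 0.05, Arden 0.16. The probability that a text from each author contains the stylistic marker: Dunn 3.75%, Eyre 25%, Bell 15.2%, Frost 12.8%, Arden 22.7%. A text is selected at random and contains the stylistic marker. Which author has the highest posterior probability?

Arden

Unnormalized posteriors (prior × likelihood):
  Dunn: 0.55 × 0.0375 = 0.020625
  Eyre: 0.05 × 0.25 = 0.0125
  Bell: 0.19 × 0.152 = 0.02888
  Frost: 0.05 × 0.128 = 0.0064
  Arden: 0.16 × 0.227 = 0.03632
Total = 0.104725.
Largest term belongs to Arden, so Arden is most probable.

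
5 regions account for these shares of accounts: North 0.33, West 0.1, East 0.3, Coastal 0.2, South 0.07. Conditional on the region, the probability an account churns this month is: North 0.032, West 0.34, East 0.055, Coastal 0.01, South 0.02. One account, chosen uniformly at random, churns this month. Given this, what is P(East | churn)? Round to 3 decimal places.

0.256

Compute prior × likelihood for every hypothesis:
  North: 0.33 × 0.032 = 0.01056
  West: 0.1 × 0.34 = 0.034
  East: 0.3 × 0.055 = 0.0165
  Coastal: 0.2 × 0.01 = 0.002
  South: 0.07 × 0.02 = 0.0014
Total = 0.06446.
P(East | evidence) = 0.0165 / 0.06446 ≈ 0.256.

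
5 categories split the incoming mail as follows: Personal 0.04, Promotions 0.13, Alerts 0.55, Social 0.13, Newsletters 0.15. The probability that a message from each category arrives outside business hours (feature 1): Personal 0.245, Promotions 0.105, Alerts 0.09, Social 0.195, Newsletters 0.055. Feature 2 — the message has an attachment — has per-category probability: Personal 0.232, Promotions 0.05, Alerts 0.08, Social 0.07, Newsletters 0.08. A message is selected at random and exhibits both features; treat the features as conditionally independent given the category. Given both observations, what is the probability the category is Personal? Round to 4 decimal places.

0.2432

By Bayes' rule, posterior ∝ prior × likelihood:
  Personal: 0.04 × 0.245 × 0.232 = 0.0022736
  Promotions: 0.13 × 0.105 × 0.05 = 0.0006825
  Alerts: 0.55 × 0.09 × 0.08 = 0.00396
  Social: 0.13 × 0.195 × 0.07 = 0.0017745
  Newsletters: 0.15 × 0.055 × 0.08 = 0.00066
Total = 0.0093506.
P(Personal | evidence) = 0.0022736 / 0.0093506 ≈ 0.2432.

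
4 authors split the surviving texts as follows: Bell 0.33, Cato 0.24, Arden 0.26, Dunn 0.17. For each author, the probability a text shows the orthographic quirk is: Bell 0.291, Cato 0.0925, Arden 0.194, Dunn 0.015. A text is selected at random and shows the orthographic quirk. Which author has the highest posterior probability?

Bell

Prior × likelihood for each hypothesis:
  Bell: 0.33 × 0.291 = 0.09603
  Cato: 0.24 × 0.0925 = 0.0222
  Arden: 0.26 × 0.194 = 0.05044
  Dunn: 0.17 × 0.015 = 0.00255
Normalizing constant = 0.17122.
Largest term belongs to Bell, so Bell is most probable.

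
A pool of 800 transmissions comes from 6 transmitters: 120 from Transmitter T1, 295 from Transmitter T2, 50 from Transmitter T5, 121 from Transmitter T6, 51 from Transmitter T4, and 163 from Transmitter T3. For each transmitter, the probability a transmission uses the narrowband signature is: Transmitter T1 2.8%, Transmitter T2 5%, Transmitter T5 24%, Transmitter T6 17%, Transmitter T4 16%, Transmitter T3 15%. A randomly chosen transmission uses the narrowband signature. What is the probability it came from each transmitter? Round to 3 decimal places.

Transmitter T1 0.040, Transmitter T2 0.177, Transmitter T5 0.144, Transmitter T6 0.247, Transmitter T4 0.098, Transmitter T3 0.294

Unnormalized posteriors (prior × likelihood):
  Transmitter T1: 0.15 × 0.028 = 0.0042
  Transmitter T2: 0.36875 × 0.05 = 0.0184375
  Transmitter T5: 0.0625 × 0.24 = 0.015
  Transmitter T6: 0.15125 × 0.17 = 0.0257125
  Transmitter T4: 0.06375 × 0.16 = 0.0102
  Transmitter T3: 0.20375 × 0.15 = 0.0305625
Total = 0.1041125.
P(Transmitter T1 | narrowband) = 0.0042/0.1041125 ≈ 0.040
P(Transmitter T2 | narrowband) = 0.0184375/0.1041125 ≈ 0.177
P(Transmitter T5 | narrowband) = 0.015/0.1041125 ≈ 0.144
P(Transmitter T6 | narrowband) = 0.0257125/0.1041125 ≈ 0.247
P(Transmitter T4 | narrowband) = 0.0102/0.1041125 ≈ 0.098
P(Transmitter T3 | narrowband) = 0.0305625/0.1041125 ≈ 0.294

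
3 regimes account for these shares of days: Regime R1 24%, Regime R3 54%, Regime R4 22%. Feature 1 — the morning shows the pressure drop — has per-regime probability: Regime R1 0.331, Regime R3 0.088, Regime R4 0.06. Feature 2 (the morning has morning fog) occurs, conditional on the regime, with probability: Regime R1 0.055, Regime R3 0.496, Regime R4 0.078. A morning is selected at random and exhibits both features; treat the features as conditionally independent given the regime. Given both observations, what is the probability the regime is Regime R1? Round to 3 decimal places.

Prior × likelihood for each hypothesis:
  Regime R1: 0.24 × 0.331 × 0.055 = 0.0043692
  Regime R3: 0.54 × 0.088 × 0.496 = 0.02356992
  Regime R4: 0.22 × 0.06 × 0.078 = 0.0010296
Total = 0.02896872.
P(Regime R1 | evidence) = 0.0043692 / 0.02896872 ≈ 0.151.

0.151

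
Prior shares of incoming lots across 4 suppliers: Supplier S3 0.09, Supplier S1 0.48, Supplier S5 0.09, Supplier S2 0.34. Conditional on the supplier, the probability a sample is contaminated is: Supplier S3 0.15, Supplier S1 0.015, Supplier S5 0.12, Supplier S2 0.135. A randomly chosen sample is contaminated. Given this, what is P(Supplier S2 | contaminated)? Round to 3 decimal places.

Prior × likelihood for each hypothesis:
  Supplier S3: 0.09 × 0.15 = 0.0135
  Supplier S1: 0.48 × 0.015 = 0.0072
  Supplier S5: 0.09 × 0.12 = 0.0108
  Supplier S2: 0.34 × 0.135 = 0.0459
Normalizing constant = 0.0774.
P(Supplier S2 | evidence) = 0.0459 / 0.0774 ≈ 0.593.

0.593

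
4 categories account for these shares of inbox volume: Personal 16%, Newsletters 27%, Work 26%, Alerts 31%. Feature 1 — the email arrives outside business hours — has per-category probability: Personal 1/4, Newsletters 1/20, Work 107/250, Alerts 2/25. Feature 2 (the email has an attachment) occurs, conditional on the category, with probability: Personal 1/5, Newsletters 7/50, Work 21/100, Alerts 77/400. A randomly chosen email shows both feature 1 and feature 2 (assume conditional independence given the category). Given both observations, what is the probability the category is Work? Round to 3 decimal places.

0.614

Prior × likelihood for each hypothesis:
  Personal: 0.16 × 0.25 × 0.2 = 0.008
  Newsletters: 0.27 × 0.05 × 0.14 = 0.00189
  Work: 0.26 × 0.428 × 0.21 = 0.0233688
  Alerts: 0.31 × 0.08 × 0.1925 = 0.004774
Total = 0.0380328.
P(Work | evidence) = 0.0233688 / 0.0380328 ≈ 0.614.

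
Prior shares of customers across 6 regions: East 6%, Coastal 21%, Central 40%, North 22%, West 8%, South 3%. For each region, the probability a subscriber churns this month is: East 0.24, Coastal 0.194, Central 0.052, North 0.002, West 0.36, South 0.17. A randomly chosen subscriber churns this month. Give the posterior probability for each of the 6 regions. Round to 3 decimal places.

East 0.131, Coastal 0.369, Central 0.189, North 0.004, West 0.261, South 0.046

By Bayes' rule, posterior ∝ prior × likelihood:
  East: 0.06 × 0.24 = 0.0144
  Coastal: 0.21 × 0.194 = 0.04074
  Central: 0.4 × 0.052 = 0.0208
  North: 0.22 × 0.002 = 0.00044
  West: 0.08 × 0.36 = 0.0288
  South: 0.03 × 0.17 = 0.0051
Total = 0.11028.
P(East | churn) = 0.0144/0.11028 ≈ 0.131
P(Coastal | churn) = 0.04074/0.11028 ≈ 0.369
P(Central | churn) = 0.0208/0.11028 ≈ 0.189
P(North | churn) = 0.00044/0.11028 ≈ 0.004
P(West | churn) = 0.0288/0.11028 ≈ 0.261
P(South | churn) = 0.0051/0.11028 ≈ 0.046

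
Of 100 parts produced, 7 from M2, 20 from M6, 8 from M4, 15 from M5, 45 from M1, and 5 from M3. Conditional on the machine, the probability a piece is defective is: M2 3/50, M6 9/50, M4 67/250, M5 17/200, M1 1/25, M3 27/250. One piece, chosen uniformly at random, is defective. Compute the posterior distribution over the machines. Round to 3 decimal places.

M2 0.043, M6 0.368, M4 0.219, M5 0.130, M1 0.184, M3 0.055

Unnormalized posteriors (prior × likelihood):
  M2: 0.07 × 0.06 = 0.0042
  M6: 0.2 × 0.18 = 0.036
  M4: 0.08 × 0.268 = 0.02144
  M5: 0.15 × 0.085 = 0.01275
  M1: 0.45 × 0.04 = 0.018
  M3: 0.05 × 0.108 = 0.0054
Total = 0.09779.
P(M2 | defective) = 0.0042/0.09779 ≈ 0.043
P(M6 | defective) = 0.036/0.09779 ≈ 0.368
P(M4 | defective) = 0.02144/0.09779 ≈ 0.219
P(M5 | defective) = 0.01275/0.09779 ≈ 0.130
P(M1 | defective) = 0.018/0.09779 ≈ 0.184
P(M3 | defective) = 0.0054/0.09779 ≈ 0.055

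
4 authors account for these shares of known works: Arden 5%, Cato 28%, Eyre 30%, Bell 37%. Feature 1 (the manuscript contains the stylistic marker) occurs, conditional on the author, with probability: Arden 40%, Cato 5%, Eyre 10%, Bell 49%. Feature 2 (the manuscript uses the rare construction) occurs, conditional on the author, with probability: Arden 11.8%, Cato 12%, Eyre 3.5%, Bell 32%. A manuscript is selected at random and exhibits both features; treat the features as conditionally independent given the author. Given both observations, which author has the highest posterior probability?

By Bayes' rule, posterior ∝ prior × likelihood:
  Arden: 0.05 × 0.4 × 0.118 = 0.00236
  Cato: 0.28 × 0.05 × 0.12 = 0.00168
  Eyre: 0.3 × 0.1 × 0.035 = 0.00105
  Bell: 0.37 × 0.49 × 0.32 = 0.058016
Sum = 0.063106.
Largest term belongs to Bell, so Bell is most probable.

Bell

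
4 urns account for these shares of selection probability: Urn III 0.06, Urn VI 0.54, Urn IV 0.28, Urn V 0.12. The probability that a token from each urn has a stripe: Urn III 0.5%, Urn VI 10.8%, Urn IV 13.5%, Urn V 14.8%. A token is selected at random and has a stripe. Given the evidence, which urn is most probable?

Unnormalized posteriors (prior × likelihood):
  Urn III: 0.06 × 0.005 = 0.0003
  Urn VI: 0.54 × 0.108 = 0.05832
  Urn IV: 0.28 × 0.135 = 0.0378
  Urn V: 0.12 × 0.148 = 0.01776
Sum = 0.11418.
Largest term belongs to Urn VI, so Urn VI is most probable.

Urn VI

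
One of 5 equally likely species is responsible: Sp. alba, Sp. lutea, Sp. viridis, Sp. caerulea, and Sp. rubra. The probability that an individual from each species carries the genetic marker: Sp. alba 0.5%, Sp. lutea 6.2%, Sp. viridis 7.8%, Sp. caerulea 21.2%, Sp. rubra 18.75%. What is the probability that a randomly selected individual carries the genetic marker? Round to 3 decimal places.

With a uniform prior (1/5 each), posterior ∝ likelihood:
  Sp. alba: 0.005
  Sp. lutea: 0.062
  Sp. viridis: 0.078
  Sp. caerulea: 0.212
  Sp. rubra: 0.1875
P(marker) = (1/5) × (0.005 + 0.062 + 0.078 + 0.212 + 0.1875) = 0.5445/5 ≈ 0.109.

0.109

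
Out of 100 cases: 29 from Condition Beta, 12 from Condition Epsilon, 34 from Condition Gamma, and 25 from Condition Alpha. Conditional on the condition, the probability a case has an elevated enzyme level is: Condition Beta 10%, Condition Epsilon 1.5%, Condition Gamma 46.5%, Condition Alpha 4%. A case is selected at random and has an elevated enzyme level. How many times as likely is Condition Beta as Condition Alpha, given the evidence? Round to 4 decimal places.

Unnormalized posteriors (prior × likelihood):
  Condition Beta: 0.29 × 0.1 = 0.029
  Condition Epsilon: 0.12 × 0.015 = 0.0018
  Condition Gamma: 0.34 × 0.465 = 0.1581
  Condition Alpha: 0.25 × 0.04 = 0.01
Total = 0.1989.
The ratio is 0.029 / 0.01 (the normalizer cancels) = 2.9000.

2.9000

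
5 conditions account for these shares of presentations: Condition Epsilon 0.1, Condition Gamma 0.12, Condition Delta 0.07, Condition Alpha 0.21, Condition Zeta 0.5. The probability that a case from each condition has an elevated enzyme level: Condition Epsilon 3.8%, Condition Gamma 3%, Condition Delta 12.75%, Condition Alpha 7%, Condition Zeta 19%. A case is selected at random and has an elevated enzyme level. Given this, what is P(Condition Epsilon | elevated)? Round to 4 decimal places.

0.0302

Prior × likelihood for each hypothesis:
  Condition Epsilon: 0.1 × 0.038 = 0.0038
  Condition Gamma: 0.12 × 0.03 = 0.0036
  Condition Delta: 0.07 × 0.1275 = 0.008925
  Condition Alpha: 0.21 × 0.07 = 0.0147
  Condition Zeta: 0.5 × 0.19 = 0.095
Sum = 0.126025.
P(Condition Epsilon | evidence) = 0.0038 / 0.126025 ≈ 0.0302.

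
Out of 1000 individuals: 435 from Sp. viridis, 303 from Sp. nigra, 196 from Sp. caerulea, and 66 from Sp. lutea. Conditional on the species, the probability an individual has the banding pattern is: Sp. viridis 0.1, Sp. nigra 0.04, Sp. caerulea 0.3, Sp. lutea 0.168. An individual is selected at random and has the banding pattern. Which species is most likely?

Compute prior × likelihood for every hypothesis:
  Sp. viridis: 0.435 × 0.1 = 0.0435
  Sp. nigra: 0.303 × 0.04 = 0.01212
  Sp. caerulea: 0.196 × 0.3 = 0.0588
  Sp. lutea: 0.066 × 0.168 = 0.011088
Normalizing constant = 0.125508.
Largest term belongs to Sp. caerulea, so Sp. caerulea is most probable.

Sp. caerulea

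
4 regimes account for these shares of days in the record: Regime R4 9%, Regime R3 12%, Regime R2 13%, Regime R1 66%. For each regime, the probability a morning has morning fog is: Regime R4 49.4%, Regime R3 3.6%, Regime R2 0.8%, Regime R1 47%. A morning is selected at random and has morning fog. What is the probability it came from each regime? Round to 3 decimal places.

Compute prior × likelihood for every hypothesis:
  Regime R4: 0.09 × 0.494 = 0.04446
  Regime R3: 0.12 × 0.036 = 0.00432
  Regime R2: 0.13 × 0.008 = 0.00104
  Regime R1: 0.66 × 0.47 = 0.3102
Total = 0.36002.
P(Regime R4 | fog) = 0.04446/0.36002 ≈ 0.123
P(Regime R3 | fog) = 0.00432/0.36002 ≈ 0.012
P(Regime R2 | fog) = 0.00104/0.36002 ≈ 0.003
P(Regime R1 | fog) = 0.3102/0.36002 ≈ 0.862

Regime R4 0.123, Regime R3 0.012, Regime R2 0.003, Regime R1 0.862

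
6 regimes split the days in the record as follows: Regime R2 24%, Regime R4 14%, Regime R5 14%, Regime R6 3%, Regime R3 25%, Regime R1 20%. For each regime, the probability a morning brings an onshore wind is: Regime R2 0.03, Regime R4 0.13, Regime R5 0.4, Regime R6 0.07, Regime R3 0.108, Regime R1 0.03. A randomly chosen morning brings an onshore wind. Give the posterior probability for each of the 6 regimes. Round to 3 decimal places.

By Bayes' rule, posterior ∝ prior × likelihood:
  Regime R2: 0.24 × 0.03 = 0.0072
  Regime R4: 0.14 × 0.13 = 0.0182
  Regime R5: 0.14 × 0.4 = 0.056
  Regime R6: 0.03 × 0.07 = 0.0021
  Regime R3: 0.25 × 0.108 = 0.027
  Regime R1: 0.2 × 0.03 = 0.006
Normalizing constant = 0.1165.
P(Regime R2 | onshore) = 0.0072/0.1165 ≈ 0.062
P(Regime R4 | onshore) = 0.0182/0.1165 ≈ 0.156
P(Regime R5 | onshore) = 0.056/0.1165 ≈ 0.481
P(Regime R6 | onshore) = 0.0021/0.1165 ≈ 0.018
P(Regime R3 | onshore) = 0.027/0.1165 ≈ 0.232
P(Regime R1 | onshore) = 0.006/0.1165 ≈ 0.052
(Check: 0.062+0.156+0.481+0.018+0.232+0.052 = 1.001.)

Regime R2 0.062, Regime R4 0.156, Regime R5 0.481, Regime R6 0.018, Regime R3 0.232, Regime R1 0.052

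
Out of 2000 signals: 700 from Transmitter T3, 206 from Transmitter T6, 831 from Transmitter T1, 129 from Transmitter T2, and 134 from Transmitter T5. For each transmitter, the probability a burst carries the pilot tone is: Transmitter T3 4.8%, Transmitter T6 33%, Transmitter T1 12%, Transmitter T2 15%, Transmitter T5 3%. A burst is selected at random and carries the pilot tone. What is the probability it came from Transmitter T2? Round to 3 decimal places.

0.086

Unnormalized posteriors (prior × likelihood):
  Transmitter T3: 0.35 × 0.048 = 0.0168
  Transmitter T6: 0.103 × 0.33 = 0.03399
  Transmitter T1: 0.4155 × 0.12 = 0.04986
  Transmitter T2: 0.0645 × 0.15 = 0.009675
  Transmitter T5: 0.067 × 0.03 = 0.00201
Total = 0.112335.
P(Transmitter T2 | evidence) = 0.009675 / 0.112335 ≈ 0.086.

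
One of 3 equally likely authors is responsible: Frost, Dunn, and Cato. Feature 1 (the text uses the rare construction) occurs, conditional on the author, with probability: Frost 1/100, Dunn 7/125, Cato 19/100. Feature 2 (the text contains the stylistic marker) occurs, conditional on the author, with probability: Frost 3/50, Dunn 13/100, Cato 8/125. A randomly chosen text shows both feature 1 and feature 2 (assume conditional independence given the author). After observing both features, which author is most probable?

Since the prior is uniform, the posterior is proportional to the likelihood:
  Frost: 0.01 × 0.06 = 0.0006
  Dunn: 0.056 × 0.13 = 0.00728
  Cato: 0.19 × 0.064 = 0.01216
Sum = 0.02004.
Largest term belongs to Cato, so Cato is most probable.

Cato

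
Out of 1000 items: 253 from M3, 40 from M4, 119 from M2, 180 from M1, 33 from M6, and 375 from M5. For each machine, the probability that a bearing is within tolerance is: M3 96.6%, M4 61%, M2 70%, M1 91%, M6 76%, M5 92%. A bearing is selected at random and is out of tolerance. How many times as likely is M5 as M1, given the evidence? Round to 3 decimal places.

1.852

Taking complements, P(oversize | each) = M3 0.034, M4 0.39, M2 0.3, M1 0.09, M6 0.24, M5 0.08.
By Bayes' rule, posterior ∝ prior × likelihood:
  M3: 0.253 × 0.034 = 0.008602
  M4: 0.04 × 0.39 = 0.0156
  M2: 0.119 × 0.3 = 0.0357
  M1: 0.18 × 0.09 = 0.0162
  M6: 0.033 × 0.24 = 0.00792
  M5: 0.375 × 0.08 = 0.03
Normalizing constant = 0.114022.
The ratio is 0.03 / 0.0162 (the normalizer cancels) = 1.852.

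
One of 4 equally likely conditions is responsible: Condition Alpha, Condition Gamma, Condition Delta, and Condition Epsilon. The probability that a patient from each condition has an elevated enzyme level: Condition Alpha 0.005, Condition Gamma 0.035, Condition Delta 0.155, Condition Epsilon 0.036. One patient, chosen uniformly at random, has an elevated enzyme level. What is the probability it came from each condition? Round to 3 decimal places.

Condition Alpha 0.022, Condition Gamma 0.152, Condition Delta 0.671, Condition Epsilon 0.156

Since the prior is uniform, the posterior is proportional to the likelihood:
  Condition Alpha: 0.005
  Condition Gamma: 0.035
  Condition Delta: 0.155
  Condition Epsilon: 0.036
Normalizing constant = 0.231.
P(Condition Alpha | elevated) = 0.005/0.231 ≈ 0.022
P(Condition Gamma | elevated) = 0.035/0.231 ≈ 0.152
P(Condition Delta | elevated) = 0.155/0.231 ≈ 0.671
P(Condition Epsilon | elevated) = 0.036/0.231 ≈ 0.156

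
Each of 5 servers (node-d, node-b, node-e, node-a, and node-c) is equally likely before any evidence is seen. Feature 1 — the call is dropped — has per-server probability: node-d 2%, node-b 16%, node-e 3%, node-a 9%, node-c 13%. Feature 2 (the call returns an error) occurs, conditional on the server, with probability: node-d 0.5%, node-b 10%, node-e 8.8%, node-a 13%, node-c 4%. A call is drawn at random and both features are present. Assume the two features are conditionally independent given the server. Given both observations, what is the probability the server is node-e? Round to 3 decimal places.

Since the prior is uniform, the posterior is proportional to the likelihood:
  node-d: 0.02 × 0.005 = 0.0001
  node-b: 0.16 × 0.1 = 0.016
  node-e: 0.03 × 0.088 = 0.00264
  node-a: 0.09 × 0.13 = 0.0117
  node-c: 0.13 × 0.04 = 0.0052
Normalizing constant = 0.03564.
P(node-e | evidence) = 0.00264 / 0.03564 ≈ 0.074.

0.074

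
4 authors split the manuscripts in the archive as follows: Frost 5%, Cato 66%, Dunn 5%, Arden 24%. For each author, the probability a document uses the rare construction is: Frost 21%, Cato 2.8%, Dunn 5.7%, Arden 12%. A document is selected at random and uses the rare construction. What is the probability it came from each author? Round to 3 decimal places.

Frost 0.173, Cato 0.305, Dunn 0.047, Arden 0.475

Unnormalized posteriors (prior × likelihood):
  Frost: 0.05 × 0.21 = 0.0105
  Cato: 0.66 × 0.028 = 0.01848
  Dunn: 0.05 × 0.057 = 0.00285
  Arden: 0.24 × 0.12 = 0.0288
Total = 0.06063.
P(Frost | rare-form) = 0.0105/0.06063 ≈ 0.173
P(Cato | rare-form) = 0.01848/0.06063 ≈ 0.305
P(Dunn | rare-form) = 0.00285/0.06063 ≈ 0.047
P(Arden | rare-form) = 0.0288/0.06063 ≈ 0.475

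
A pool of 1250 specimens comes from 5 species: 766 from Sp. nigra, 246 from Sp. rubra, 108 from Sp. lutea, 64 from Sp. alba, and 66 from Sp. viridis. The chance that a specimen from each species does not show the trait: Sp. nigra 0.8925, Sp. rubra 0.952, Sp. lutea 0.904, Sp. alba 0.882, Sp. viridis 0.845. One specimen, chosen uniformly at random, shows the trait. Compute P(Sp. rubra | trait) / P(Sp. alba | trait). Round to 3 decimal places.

Taking complements, P(trait | each) = Sp. nigra 0.1075, Sp. rubra 0.048, Sp. lutea 0.096, Sp. alba 0.118, Sp. viridis 0.155.
Prior × likelihood for each hypothesis:
  Sp. nigra: 0.6128 × 0.1075 = 0.065876
  Sp. rubra: 0.1968 × 0.048 = 0.0094464
  Sp. lutea: 0.0864 × 0.096 = 0.0082944
  Sp. alba: 0.0512 × 0.118 = 0.0060416
  Sp. viridis: 0.0528 × 0.155 = 0.008184
Sum = 0.0978424.
The ratio is 0.0094464 / 0.0060416 (the normalizer cancels) = 1.564.

1.564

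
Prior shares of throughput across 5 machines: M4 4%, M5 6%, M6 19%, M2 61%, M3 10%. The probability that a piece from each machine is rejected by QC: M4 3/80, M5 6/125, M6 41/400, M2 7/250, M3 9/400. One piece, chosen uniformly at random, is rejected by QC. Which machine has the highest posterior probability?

Unnormalized posteriors (prior × likelihood):
  M4: 0.04 × 0.0375 = 0.0015
  M5: 0.06 × 0.048 = 0.00288
  M6: 0.19 × 0.1025 = 0.019475
  M2: 0.61 × 0.028 = 0.01708
  M3: 0.1 × 0.0225 = 0.00225
Normalizing constant = 0.043185.
Largest term belongs to M6, so M6 is most probable.

M6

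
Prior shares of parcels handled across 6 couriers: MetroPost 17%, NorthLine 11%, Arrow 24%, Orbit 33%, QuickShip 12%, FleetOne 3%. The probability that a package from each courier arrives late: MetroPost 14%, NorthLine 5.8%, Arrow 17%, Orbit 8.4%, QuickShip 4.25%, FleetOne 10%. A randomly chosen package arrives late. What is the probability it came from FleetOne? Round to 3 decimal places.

0.028

Compute prior × likelihood for every hypothesis:
  MetroPost: 0.17 × 0.14 = 0.0238
  NorthLine: 0.11 × 0.058 = 0.00638
  Arrow: 0.24 × 0.17 = 0.0408
  Orbit: 0.33 × 0.084 = 0.02772
  QuickShip: 0.12 × 0.0425 = 0.0051
  FleetOne: 0.03 × 0.1 = 0.003
Total = 0.1068.
P(FleetOne | evidence) = 0.003 / 0.1068 ≈ 0.028.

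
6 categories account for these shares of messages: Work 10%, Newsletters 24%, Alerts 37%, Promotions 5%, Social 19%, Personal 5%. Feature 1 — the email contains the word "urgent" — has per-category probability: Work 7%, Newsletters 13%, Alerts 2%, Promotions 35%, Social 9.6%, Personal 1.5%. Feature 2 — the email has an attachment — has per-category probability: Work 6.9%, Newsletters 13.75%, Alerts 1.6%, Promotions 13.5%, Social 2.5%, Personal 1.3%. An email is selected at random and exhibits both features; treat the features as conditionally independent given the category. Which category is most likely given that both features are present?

Compute prior × likelihood for every hypothesis:
  Work: 0.1 × 0.07 × 0.069 = 0.000483
  Newsletters: 0.24 × 0.13 × 0.1375 = 0.00429
  Alerts: 0.37 × 0.02 × 0.016 = 0.0001184
  Promotions: 0.05 × 0.35 × 0.135 = 0.0023625
  Social: 0.19 × 0.096 × 0.025 = 0.000456
  Personal: 0.05 × 0.015 × 0.013 = 0.00000975
Normalizing constant = 0.00771965.
Largest term belongs to Newsletters, so Newsletters is most probable.

Newsletters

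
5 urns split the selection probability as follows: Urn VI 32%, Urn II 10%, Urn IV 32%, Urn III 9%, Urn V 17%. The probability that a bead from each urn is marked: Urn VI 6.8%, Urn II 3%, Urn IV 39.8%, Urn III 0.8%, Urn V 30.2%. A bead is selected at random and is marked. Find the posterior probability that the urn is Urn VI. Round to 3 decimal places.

0.107

Unnormalized posteriors (prior × likelihood):
  Urn VI: 0.32 × 0.068 = 0.02176
  Urn II: 0.1 × 0.03 = 0.003
  Urn IV: 0.32 × 0.398 = 0.12736
  Urn III: 0.09 × 0.008 = 0.00072
  Urn V: 0.17 × 0.302 = 0.05134
Sum = 0.20418.
P(Urn VI | evidence) = 0.02176 / 0.20418 ≈ 0.107.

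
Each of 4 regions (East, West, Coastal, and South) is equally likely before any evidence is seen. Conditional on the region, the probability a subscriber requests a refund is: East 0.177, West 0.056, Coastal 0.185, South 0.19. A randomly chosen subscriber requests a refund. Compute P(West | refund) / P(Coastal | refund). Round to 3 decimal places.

0.303

Since the prior is uniform, the posterior is proportional to the likelihood:
  East: 0.177
  West: 0.056
  Coastal: 0.185
  South: 0.19
Sum = 0.608.
The ratio is 0.056 / 0.185 (the normalizer cancels) = 0.303.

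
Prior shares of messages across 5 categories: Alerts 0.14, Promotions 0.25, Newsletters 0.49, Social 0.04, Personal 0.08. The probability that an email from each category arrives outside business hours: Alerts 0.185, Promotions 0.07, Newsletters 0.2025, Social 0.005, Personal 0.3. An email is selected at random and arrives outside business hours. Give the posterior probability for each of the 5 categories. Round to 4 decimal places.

Unnormalized posteriors (prior × likelihood):
  Alerts: 0.14 × 0.185 = 0.0259
  Promotions: 0.25 × 0.07 = 0.0175
  Newsletters: 0.49 × 0.2025 = 0.099225
  Social: 0.04 × 0.005 = 0.0002
  Personal: 0.08 × 0.3 = 0.024
Sum = 0.166825.
P(Alerts | off-hours) = 0.0259/0.166825 ≈ 0.1553
P(Promotions | off-hours) = 0.0175/0.166825 ≈ 0.1049
P(Newsletters | off-hours) = 0.099225/0.166825 ≈ 0.5948
P(Social | off-hours) = 0.0002/0.166825 ≈ 0.0012
P(Personal | off-hours) = 0.024/0.166825 ≈ 0.1439

Alerts 0.1553, Promotions 0.1049, Newsletters 0.5948, Social 0.0012, Personal 0.1439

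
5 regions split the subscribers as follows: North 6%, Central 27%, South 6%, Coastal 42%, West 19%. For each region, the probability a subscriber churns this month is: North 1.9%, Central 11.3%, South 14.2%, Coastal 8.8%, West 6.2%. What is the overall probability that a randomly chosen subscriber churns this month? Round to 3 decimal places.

0.089

Prior × likelihood for each hypothesis:
  North: 0.06 × 0.019 = 0.00114
  Central: 0.27 × 0.113 = 0.03051
  South: 0.06 × 0.142 = 0.00852
  Coastal: 0.42 × 0.088 = 0.03696
  West: 0.19 × 0.062 = 0.01178
P(churn) = 0.00114 + 0.03051 + 0.00852 + 0.03696 + 0.01178 = 0.08891 → 0.089.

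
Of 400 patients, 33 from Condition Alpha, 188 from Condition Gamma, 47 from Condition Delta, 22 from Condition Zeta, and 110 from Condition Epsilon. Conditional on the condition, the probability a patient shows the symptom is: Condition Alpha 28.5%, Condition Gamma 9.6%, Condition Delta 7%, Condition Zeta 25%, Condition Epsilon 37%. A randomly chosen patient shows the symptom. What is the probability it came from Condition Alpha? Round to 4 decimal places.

By Bayes' rule, posterior ∝ prior × likelihood:
  Condition Alpha: 0.0825 × 0.285 = 0.0235125
  Condition Gamma: 0.47 × 0.096 = 0.04512
  Condition Delta: 0.1175 × 0.07 = 0.008225
  Condition Zeta: 0.055 × 0.25 = 0.01375
  Condition Epsilon: 0.275 × 0.37 = 0.10175
Normalizing constant = 0.1923575.
P(Condition Alpha | evidence) = 0.0235125 / 0.1923575 ≈ 0.1222.

0.1222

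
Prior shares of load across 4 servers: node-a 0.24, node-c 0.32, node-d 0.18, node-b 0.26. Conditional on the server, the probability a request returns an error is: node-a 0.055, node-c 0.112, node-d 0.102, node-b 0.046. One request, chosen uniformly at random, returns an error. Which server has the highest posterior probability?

Unnormalized posteriors (prior × likelihood):
  node-a: 0.24 × 0.055 = 0.0132
  node-c: 0.32 × 0.112 = 0.03584
  node-d: 0.18 × 0.102 = 0.01836
  node-b: 0.26 × 0.046 = 0.01196
Normalizing constant = 0.07936.
Largest term belongs to node-c, so node-c is most probable.

node-c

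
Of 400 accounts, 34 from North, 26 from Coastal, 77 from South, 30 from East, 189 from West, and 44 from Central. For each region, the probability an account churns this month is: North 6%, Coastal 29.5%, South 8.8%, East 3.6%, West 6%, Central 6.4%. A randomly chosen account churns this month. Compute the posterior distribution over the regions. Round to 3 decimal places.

Unnormalized posteriors (prior × likelihood):
  North: 0.085 × 0.06 = 0.0051
  Coastal: 0.065 × 0.295 = 0.019175
  South: 0.1925 × 0.088 = 0.01694
  East: 0.075 × 0.036 = 0.0027
  West: 0.4725 × 0.06 = 0.02835
  Central: 0.11 × 0.064 = 0.00704
Sum = 0.079305.
P(North | churn) = 0.0051/0.079305 ≈ 0.064
P(Coastal | churn) = 0.019175/0.079305 ≈ 0.242
P(South | churn) = 0.01694/0.079305 ≈ 0.214
P(East | churn) = 0.0027/0.079305 ≈ 0.034
P(West | churn) = 0.02835/0.079305 ≈ 0.357
P(Central | churn) = 0.00704/0.079305 ≈ 0.089

North 0.064, Coastal 0.242, South 0.214, East 0.034, West 0.357, Central 0.089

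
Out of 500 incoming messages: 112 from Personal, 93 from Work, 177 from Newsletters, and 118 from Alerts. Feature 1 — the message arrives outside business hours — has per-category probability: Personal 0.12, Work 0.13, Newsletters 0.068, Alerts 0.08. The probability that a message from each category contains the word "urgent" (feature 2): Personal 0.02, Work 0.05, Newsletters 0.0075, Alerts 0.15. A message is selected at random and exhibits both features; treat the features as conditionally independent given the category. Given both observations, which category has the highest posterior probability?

Compute prior × likelihood for every hypothesis:
  Personal: 0.224 × 0.12 × 0.02 = 0.0005376
  Work: 0.186 × 0.13 × 0.05 = 0.001209
  Newsletters: 0.354 × 0.068 × 0.0075 = 0.00018054
  Alerts: 0.236 × 0.08 × 0.15 = 0.002832
Normalizing constant = 0.00475914.
Largest term belongs to Alerts, so Alerts is most probable.

Alerts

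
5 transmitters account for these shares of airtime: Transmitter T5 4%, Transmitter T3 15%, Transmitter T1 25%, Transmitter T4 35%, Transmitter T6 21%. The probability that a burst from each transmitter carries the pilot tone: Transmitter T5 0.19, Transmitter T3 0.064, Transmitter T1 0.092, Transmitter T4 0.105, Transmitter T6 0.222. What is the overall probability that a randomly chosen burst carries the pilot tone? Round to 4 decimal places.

Prior × likelihood for each hypothesis:
  Transmitter T5: 0.04 × 0.19 = 0.0076
  Transmitter T3: 0.15 × 0.064 = 0.0096
  Transmitter T1: 0.25 × 0.092 = 0.023
  Transmitter T4: 0.35 × 0.105 = 0.03675
  Transmitter T6: 0.21 × 0.222 = 0.04662
P(pilot) = 0.0076 + 0.0096 + 0.023 + 0.03675 + 0.04662 = 0.12357 → 0.1236.

0.1236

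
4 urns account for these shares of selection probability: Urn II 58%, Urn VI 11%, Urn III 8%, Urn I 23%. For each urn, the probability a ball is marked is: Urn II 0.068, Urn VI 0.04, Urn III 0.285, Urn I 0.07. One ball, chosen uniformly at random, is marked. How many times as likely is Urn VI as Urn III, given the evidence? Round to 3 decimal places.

Compute prior × likelihood for every hypothesis:
  Urn II: 0.58 × 0.068 = 0.03944
  Urn VI: 0.11 × 0.04 = 0.0044
  Urn III: 0.08 × 0.285 = 0.0228
  Urn I: 0.23 × 0.07 = 0.0161
Sum = 0.08274.
The ratio is 0.0044 / 0.0228 (the normalizer cancels) = 0.193.

0.193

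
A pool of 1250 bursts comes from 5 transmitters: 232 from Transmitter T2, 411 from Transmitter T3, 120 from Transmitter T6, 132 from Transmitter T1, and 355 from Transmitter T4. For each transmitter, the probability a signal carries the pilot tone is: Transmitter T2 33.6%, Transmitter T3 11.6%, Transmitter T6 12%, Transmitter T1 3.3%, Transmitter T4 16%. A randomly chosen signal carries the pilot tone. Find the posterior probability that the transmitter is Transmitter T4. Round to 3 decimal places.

0.282

Prior × likelihood for each hypothesis:
  Transmitter T2: 0.1856 × 0.336 = 0.0623616
  Transmitter T3: 0.3288 × 0.116 = 0.0381408
  Transmitter T6: 0.096 × 0.12 = 0.01152
  Transmitter T1: 0.1056 × 0.033 = 0.0034848
  Transmitter T4: 0.284 × 0.16 = 0.04544
Total = 0.1609472.
P(Transmitter T4 | evidence) = 0.04544 / 0.1609472 ≈ 0.282.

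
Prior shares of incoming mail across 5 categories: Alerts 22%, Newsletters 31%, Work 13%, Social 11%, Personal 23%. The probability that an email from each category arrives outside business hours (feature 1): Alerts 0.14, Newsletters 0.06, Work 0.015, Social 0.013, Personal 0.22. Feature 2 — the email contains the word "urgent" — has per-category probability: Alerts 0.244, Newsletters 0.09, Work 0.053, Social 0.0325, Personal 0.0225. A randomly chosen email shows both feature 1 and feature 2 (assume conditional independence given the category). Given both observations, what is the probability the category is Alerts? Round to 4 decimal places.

0.7173

Prior × likelihood for each hypothesis:
  Alerts: 0.22 × 0.14 × 0.244 = 0.0075152
  Newsletters: 0.31 × 0.06 × 0.09 = 0.001674
  Work: 0.13 × 0.015 × 0.053 = 0.00010335
  Social: 0.11 × 0.013 × 0.0325 = 0.000046475
  Personal: 0.23 × 0.22 × 0.0225 = 0.0011385
Sum = 0.010477525.
P(Alerts | evidence) = 0.0075152 / 0.010477525 ≈ 0.7173.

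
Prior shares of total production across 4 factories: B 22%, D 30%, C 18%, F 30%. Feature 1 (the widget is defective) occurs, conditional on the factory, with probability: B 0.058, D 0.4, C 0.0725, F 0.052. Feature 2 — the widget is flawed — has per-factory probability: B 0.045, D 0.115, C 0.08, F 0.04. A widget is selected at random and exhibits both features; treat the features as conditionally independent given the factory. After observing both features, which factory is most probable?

D

Prior × likelihood for each hypothesis:
  B: 0.22 × 0.058 × 0.045 = 0.0005742
  D: 0.3 × 0.4 × 0.115 = 0.0138
  C: 0.18 × 0.0725 × 0.08 = 0.001044
  F: 0.3 × 0.052 × 0.04 = 0.000624
Sum = 0.0160422.
Largest term belongs to D, so D is most probable.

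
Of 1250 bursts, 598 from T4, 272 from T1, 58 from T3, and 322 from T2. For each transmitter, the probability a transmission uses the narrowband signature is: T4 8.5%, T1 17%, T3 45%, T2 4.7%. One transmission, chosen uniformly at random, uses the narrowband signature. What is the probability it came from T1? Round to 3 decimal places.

0.334

Prior × likelihood for each hypothesis:
  T4: 0.4784 × 0.085 = 0.040664
  T1: 0.2176 × 0.17 = 0.036992
  T3: 0.0464 × 0.45 = 0.02088
  T2: 0.2576 × 0.047 = 0.0121072
Sum = 0.1106432.
P(T1 | evidence) = 0.036992 / 0.1106432 ≈ 0.334.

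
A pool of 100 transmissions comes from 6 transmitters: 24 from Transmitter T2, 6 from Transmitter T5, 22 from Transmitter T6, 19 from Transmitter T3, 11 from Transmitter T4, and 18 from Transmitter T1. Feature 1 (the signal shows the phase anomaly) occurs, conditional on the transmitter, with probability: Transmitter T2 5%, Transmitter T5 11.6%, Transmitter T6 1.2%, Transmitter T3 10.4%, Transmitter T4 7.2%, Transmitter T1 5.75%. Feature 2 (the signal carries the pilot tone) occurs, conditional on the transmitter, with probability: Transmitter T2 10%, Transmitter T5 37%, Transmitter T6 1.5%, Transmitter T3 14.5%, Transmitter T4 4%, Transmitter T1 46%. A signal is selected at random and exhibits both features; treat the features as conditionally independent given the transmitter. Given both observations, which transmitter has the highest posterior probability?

Transmitter T1

Prior × likelihood for each hypothesis:
  Transmitter T2: 0.24 × 0.05 × 0.1 = 0.0012
  Transmitter T5: 0.06 × 0.116 × 0.37 = 0.0025752
  Transmitter T6: 0.22 × 0.012 × 0.015 = 0.0000396
  Transmitter T3: 0.19 × 0.104 × 0.145 = 0.0028652
  Transmitter T4: 0.11 × 0.072 × 0.04 = 0.0003168
  Transmitter T1: 0.18 × 0.0575 × 0.46 = 0.004761
Sum = 0.0117578.
Largest term belongs to Transmitter T1, so Transmitter T1 is most probable.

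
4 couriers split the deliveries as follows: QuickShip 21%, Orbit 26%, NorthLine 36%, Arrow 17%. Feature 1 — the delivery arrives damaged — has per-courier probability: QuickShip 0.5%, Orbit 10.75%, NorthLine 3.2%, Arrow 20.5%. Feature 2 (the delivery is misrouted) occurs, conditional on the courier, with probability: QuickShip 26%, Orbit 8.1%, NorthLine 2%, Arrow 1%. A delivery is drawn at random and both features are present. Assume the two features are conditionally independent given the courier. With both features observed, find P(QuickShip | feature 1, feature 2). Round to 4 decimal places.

Prior × likelihood for each hypothesis:
  QuickShip: 0.21 × 0.005 × 0.26 = 0.000273
  Orbit: 0.26 × 0.1075 × 0.081 = 0.00226395
  NorthLine: 0.36 × 0.032 × 0.02 = 0.0002304
  Arrow: 0.17 × 0.205 × 0.01 = 0.0003485
Normalizing constant = 0.00311585.
P(QuickShip | evidence) = 0.000273 / 0.00311585 ≈ 0.0876.

0.0876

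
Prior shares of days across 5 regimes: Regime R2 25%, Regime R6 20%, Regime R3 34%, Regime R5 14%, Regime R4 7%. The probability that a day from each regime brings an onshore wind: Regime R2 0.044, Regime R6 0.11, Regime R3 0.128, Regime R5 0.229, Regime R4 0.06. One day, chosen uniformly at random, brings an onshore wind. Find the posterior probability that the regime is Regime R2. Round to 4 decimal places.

0.0975

Unnormalized posteriors (prior × likelihood):
  Regime R2: 0.25 × 0.044 = 0.011
  Regime R6: 0.2 × 0.11 = 0.022
  Regime R3: 0.34 × 0.128 = 0.04352
  Regime R5: 0.14 × 0.229 = 0.03206
  Regime R4: 0.07 × 0.06 = 0.0042
Sum = 0.11278.
P(Regime R2 | evidence) = 0.011 / 0.11278 ≈ 0.0975.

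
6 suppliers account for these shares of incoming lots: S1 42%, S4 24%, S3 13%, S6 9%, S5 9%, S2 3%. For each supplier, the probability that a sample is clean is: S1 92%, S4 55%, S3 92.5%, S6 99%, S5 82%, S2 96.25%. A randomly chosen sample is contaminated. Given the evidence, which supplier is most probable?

Taking complements, P(contaminated | each) = S1 0.08, S4 0.45, S3 0.075, S6 0.01, S5 0.18, S2 0.0375.
Prior × likelihood for each hypothesis:
  S1: 0.42 × 0.08 = 0.0336
  S4: 0.24 × 0.45 = 0.108
  S3: 0.13 × 0.075 = 0.00975
  S6: 0.09 × 0.01 = 0.0009
  S5: 0.09 × 0.18 = 0.0162
  S2: 0.03 × 0.0375 = 0.001125
Sum = 0.169575.
Largest term belongs to S4, so S4 is most probable.

S4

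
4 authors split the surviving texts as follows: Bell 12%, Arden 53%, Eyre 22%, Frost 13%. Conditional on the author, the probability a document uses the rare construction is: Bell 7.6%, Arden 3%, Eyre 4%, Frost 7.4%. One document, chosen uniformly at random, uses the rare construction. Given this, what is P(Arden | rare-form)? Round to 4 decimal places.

Compute prior × likelihood for every hypothesis:
  Bell: 0.12 × 0.076 = 0.00912
  Arden: 0.53 × 0.03 = 0.0159
  Eyre: 0.22 × 0.04 = 0.0088
  Frost: 0.13 × 0.074 = 0.00962
Normalizing constant = 0.04344.
P(Arden | evidence) = 0.0159 / 0.04344 ≈ 0.3660.

0.3660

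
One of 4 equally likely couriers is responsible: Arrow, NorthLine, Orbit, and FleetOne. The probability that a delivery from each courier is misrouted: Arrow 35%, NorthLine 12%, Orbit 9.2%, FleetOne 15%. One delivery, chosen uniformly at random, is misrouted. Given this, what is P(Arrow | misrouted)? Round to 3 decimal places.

0.492

With a uniform prior (1/4 each), posterior ∝ likelihood:
  Arrow: 0.35
  NorthLine: 0.12
  Orbit: 0.092
  FleetOne: 0.15
Normalizing constant = 0.712.
P(Arrow | evidence) = 0.35 / 0.712 ≈ 0.492.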